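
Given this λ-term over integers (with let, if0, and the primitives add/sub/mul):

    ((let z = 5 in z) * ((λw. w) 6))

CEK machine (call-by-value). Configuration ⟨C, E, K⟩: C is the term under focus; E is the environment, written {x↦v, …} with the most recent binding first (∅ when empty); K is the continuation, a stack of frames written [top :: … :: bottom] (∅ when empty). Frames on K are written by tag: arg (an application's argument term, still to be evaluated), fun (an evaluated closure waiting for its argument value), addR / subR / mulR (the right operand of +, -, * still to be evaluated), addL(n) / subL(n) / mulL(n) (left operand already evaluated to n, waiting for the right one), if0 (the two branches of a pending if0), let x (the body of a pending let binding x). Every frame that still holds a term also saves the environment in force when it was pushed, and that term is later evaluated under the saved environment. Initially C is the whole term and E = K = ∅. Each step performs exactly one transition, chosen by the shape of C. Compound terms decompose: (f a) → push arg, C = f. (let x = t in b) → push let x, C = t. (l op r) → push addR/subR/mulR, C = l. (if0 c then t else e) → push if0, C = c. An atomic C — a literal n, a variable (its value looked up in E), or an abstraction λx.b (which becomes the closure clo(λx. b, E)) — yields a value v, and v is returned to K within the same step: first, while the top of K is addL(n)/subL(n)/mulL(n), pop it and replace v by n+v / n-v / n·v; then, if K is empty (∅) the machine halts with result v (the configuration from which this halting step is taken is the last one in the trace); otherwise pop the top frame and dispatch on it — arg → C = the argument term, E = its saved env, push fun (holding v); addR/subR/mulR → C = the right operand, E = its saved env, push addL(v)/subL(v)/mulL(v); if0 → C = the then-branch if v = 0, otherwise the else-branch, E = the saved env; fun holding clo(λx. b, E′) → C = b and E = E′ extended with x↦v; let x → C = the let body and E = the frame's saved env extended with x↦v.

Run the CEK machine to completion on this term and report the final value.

Answer: 30

Execution trace:
0. [C=((let z = 5 in z) * ((λw. w) 6)) | E=∅ | K=∅]
1. [C=(let z = 5 in z) | E=∅ | K=[mulR]]
2. [C=5 | E=∅ | K=[let z :: mulR]]
3. [C=z | E={z↦5} | K=[mulR]]
4. [C=((λw. w) 6) | E=∅ | K=[mulL(5)]]
5. [C=(λw. w) | E=∅ | K=[arg :: mulL(5)]]
6. [C=6 | E=∅ | K=[fun :: mulL(5)]]
7. [C=w | E={w↦6} | K=[mulL(5)]]
→ final value 30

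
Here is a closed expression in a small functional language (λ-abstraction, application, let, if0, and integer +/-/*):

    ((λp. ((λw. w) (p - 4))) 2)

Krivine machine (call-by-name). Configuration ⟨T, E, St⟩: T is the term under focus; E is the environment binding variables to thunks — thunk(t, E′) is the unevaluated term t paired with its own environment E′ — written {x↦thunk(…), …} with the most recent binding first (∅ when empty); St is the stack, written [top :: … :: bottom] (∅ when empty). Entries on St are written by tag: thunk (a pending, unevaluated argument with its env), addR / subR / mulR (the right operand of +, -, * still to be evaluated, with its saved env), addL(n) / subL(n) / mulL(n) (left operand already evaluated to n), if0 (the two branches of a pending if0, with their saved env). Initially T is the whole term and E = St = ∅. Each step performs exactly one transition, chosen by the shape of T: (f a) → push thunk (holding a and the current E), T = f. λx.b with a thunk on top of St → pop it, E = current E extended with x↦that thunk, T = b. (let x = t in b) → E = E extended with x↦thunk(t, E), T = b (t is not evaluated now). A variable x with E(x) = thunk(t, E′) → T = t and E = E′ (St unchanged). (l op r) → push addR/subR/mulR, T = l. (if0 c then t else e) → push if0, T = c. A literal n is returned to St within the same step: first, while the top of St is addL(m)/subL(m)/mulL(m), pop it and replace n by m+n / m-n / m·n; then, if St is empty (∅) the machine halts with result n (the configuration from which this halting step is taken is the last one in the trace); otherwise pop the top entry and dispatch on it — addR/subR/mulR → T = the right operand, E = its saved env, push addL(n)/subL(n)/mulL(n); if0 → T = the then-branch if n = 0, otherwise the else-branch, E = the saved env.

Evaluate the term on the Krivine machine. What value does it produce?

t=0: <T=((λp. ((λw. w) (p - 4))) 2), E=∅, St=∅>
t=1: <T=(λp. ((λw. w) (p - 4))), E=∅, St=[thunk]>
t=2: <T=((λw. w) (p - 4)), E={p↦thunk(2, ∅)}, St=∅>
t=3: <T=(λw. w), E={p↦thunk(2, ∅)}, St=[thunk]>
t=4: <T=w, E={w↦thunk((p - 4), {p↦thunk(2, ∅)}), p↦thunk(2, ∅)}, St=∅>
t=5: <T=(p - 4), E={p↦thunk(2, ∅)}, St=∅>
t=6: <T=p, E={p↦thunk(2, ∅)}, St=[subR]>
t=7: <T=2, E=∅, St=[subR]>
t=8: <T=4, E={p↦thunk(2, ∅)}, St=[subL(2)]>
→ final value -2

Answer: -2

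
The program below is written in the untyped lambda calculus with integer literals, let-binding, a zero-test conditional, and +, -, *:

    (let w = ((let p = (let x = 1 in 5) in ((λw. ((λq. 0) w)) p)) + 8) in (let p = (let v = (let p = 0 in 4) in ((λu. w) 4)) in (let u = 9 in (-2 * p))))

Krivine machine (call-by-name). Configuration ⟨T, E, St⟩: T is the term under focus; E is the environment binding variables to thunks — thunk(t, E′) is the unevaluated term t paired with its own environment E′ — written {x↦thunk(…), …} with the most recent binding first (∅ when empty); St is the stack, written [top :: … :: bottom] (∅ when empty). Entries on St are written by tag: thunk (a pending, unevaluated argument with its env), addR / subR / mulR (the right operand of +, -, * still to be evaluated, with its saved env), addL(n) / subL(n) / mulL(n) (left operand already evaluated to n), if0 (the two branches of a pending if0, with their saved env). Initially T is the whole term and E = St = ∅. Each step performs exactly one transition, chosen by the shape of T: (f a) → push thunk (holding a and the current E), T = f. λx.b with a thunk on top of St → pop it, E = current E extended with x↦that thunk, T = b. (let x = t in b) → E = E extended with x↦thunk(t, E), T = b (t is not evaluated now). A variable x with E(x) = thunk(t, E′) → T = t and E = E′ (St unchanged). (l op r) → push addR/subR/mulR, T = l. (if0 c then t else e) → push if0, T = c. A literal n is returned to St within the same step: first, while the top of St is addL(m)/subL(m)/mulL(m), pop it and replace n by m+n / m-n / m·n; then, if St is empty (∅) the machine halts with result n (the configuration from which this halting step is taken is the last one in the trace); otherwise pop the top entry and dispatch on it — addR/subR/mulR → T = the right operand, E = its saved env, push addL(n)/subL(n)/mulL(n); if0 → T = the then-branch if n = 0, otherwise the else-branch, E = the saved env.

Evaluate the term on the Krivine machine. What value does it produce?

step 0: ⟨T=(let w = ((let p = (let x = 1 in 5) in ((λw. ((λq. 0) w)) p)) + 8) in (let p = (let v = (let p = 0 in 4) in ((λu. w) 4)) in (let u = 9 in (-2 * p)))); E=∅; St=∅⟩
step 1: ⟨T=(let p = (let v = (let p = 0 in 4) in ((λu. w) 4)) in (let u = 9 in (-2 * p))); E={w↦thunk(((let p = (let x = 1 in 5) in ((λw. ((λq. 0) w)) p)) + 8), ∅)}; St=∅⟩
step 2: ⟨T=(let u = 9 in (-2 * p)); E={p↦thunk((let v = (let p = 0 in 4) in ((λu. w) 4)), {w↦thunk(((let p = (let x = 1 in 5) in ((λw. ((λq. 0) w)) p)) + 8), ∅)}), w↦thunk(((let p = (let x = 1 in 5) in ((λw. ((λq. 0) w)) p)) + 8), ∅)}; St=∅⟩
step 3: ⟨T=(-2 * p); E={u↦thunk(9, {p↦thunk((let v = (let p = 0 in 4) in ((λu. w) 4)), {w↦thunk(((let p = (let x = 1 in 5) in ((λw. ((λq. 0) w)) p)) + 8), ∅)}), w↦thunk(((let p = (let x = 1 in 5) in ((λw. ((λq. 0) w)) p)) + 8), ∅)}), p↦thunk((let v = (let p = 0 in 4) in ((λu. w) 4)), {w↦thunk(((let p = (let x = 1 in 5) in ((λw. ((λq. 0) w)) p)) + 8), ∅)}), w↦thunk(((let p = (let x = 1 in 5) in ((λw. ((λq. 0) w)) p)) + 8), ∅)}; St=∅⟩
step 4: ⟨T=-2; E={u↦thunk(9, {p↦thunk((let v = (let p = 0 in 4) in ((λu. w) 4)), {w↦thunk(((let p = (let x = 1 in 5) in ((λw. ((λq. 0) w)) p)) + 8), ∅)}), w↦thunk(((let p = (let x = 1 in 5) in ((λw. ((λq. 0) w)) p)) + 8), ∅)}), p↦thunk((let v = (let p = 0 in 4) in ((λu. w) 4)), {w↦thunk(((let p = (let x = 1 in 5) in ((λw. ((λq. 0) w)) p)) + 8), ∅)}), w↦thunk(((let p = (let x = 1 in 5) in ((λw. ((λq. 0) w)) p)) + 8), ∅)}; St=[mulR]⟩
step 5: ⟨T=p; E={u↦thunk(9, {p↦thunk((let v = (let p = 0 in 4) in ((λu. w) 4)), {w↦thunk(((let p = (let x = 1 in 5) in ((λw. ((λq. 0) w)) p)) + 8), ∅)}), w↦thunk(((let p = (let x = 1 in 5) in ((λw. ((λq. 0) w)) p)) + 8), ∅)}), p↦thunk((let v = (let p = 0 in 4) in ((λu. w) 4)), {w↦thunk(((let p = (let x = 1 in 5) in ((λw. ((λq. 0) w)) p)) + 8), ∅)}), w↦thunk(((let p = (let x = 1 in 5) in ((λw. ((λq. 0) w)) p)) + 8), ∅)}; St=[mulL(-2)]⟩
step 6: ⟨T=(let v = (let p = 0 in 4) in ((λu. w) 4)); E={w↦thunk(((let p = (let x = 1 in 5) in ((λw. ((λq. 0) w)) p)) + 8), ∅)}; St=[mulL(-2)]⟩
step 7: ⟨T=((λu. w) 4); E={v↦thunk((let p = 0 in 4), {w↦thunk(((let p = (let x = 1 in 5) in ((λw. ((λq. 0) w)) p)) + 8), ∅)}), w↦thunk(((let p = (let x = 1 in 5) in ((λw. ((λq. 0) w)) p)) + 8), ∅)}; St=[mulL(-2)]⟩
step 8: ⟨T=(λu. w); E={v↦thunk((let p = 0 in 4), {w↦thunk(((let p = (let x = 1 in 5) in ((λw. ((λq. 0) w)) p)) + 8), ∅)}), w↦thunk(((let p = (let x = 1 in 5) in ((λw. ((λq. 0) w)) p)) + 8), ∅)}; St=[thunk :: mulL(-2)]⟩
step 9: ⟨T=w; E={u↦thunk(4, {v↦thunk((let p = 0 in 4), {w↦thunk(((let p = (let x = 1 in 5) in ((λw. ((λq. 0) w)) p)) + 8), ∅)}), w↦thunk(((let p = (let x = 1 in 5) in ((λw. ((λq. 0) w)) p)) + 8), ∅)}), v↦thunk((let p = 0 in 4), {w↦thunk(((let p = (let x = 1 in 5) in ((λw. ((λq. 0) w)) p)) + 8), ∅)}), w↦thunk(((let p = (let x = 1 in 5) in ((λw. ((λq. 0) w)) p)) + 8), ∅)}; St=[mulL(-2)]⟩
step 10: ⟨T=((let p = (let x = 1 in 5) in ((λw. ((λq. 0) w)) p)) + 8); E=∅; St=[mulL(-2)]⟩
step 11: ⟨T=(let p = (let x = 1 in 5) in ((λw. ((λq. 0) w)) p)); E=∅; St=[addR :: mulL(-2)]⟩
step 12: ⟨T=((λw. ((λq. 0) w)) p); E={p↦thunk((let x = 1 in 5), ∅)}; St=[addR :: mulL(-2)]⟩
step 13: ⟨T=(λw. ((λq. 0) w)); E={p↦thunk((let x = 1 in 5), ∅)}; St=[thunk :: addR :: mulL(-2)]⟩
step 14: ⟨T=((λq. 0) w); E={w↦thunk(p, {p↦thunk((let x = 1 in 5), ∅)}), p↦thunk((let x = 1 in 5), ∅)}; St=[addR :: mulL(-2)]⟩
step 15: ⟨T=(λq. 0); E={w↦thunk(p, {p↦thunk((let x = 1 in 5), ∅)}), p↦thunk((let x = 1 in 5), ∅)}; St=[thunk :: addR :: mulL(-2)]⟩
step 16: ⟨T=0; E={q↦thunk(w, {w↦thunk(p, {p↦thunk((let x = 1 in 5), ∅)}), p↦thunk((let x = 1 in 5), ∅)}), w↦thunk(p, {p↦thunk((let x = 1 in 5), ∅)}), p↦thunk((let x = 1 in 5), ∅)}; St=[addR :: mulL(-2)]⟩
step 17: ⟨T=8; E=∅; St=[addL(0) :: mulL(-2)]⟩
→ final value -16

Answer: -16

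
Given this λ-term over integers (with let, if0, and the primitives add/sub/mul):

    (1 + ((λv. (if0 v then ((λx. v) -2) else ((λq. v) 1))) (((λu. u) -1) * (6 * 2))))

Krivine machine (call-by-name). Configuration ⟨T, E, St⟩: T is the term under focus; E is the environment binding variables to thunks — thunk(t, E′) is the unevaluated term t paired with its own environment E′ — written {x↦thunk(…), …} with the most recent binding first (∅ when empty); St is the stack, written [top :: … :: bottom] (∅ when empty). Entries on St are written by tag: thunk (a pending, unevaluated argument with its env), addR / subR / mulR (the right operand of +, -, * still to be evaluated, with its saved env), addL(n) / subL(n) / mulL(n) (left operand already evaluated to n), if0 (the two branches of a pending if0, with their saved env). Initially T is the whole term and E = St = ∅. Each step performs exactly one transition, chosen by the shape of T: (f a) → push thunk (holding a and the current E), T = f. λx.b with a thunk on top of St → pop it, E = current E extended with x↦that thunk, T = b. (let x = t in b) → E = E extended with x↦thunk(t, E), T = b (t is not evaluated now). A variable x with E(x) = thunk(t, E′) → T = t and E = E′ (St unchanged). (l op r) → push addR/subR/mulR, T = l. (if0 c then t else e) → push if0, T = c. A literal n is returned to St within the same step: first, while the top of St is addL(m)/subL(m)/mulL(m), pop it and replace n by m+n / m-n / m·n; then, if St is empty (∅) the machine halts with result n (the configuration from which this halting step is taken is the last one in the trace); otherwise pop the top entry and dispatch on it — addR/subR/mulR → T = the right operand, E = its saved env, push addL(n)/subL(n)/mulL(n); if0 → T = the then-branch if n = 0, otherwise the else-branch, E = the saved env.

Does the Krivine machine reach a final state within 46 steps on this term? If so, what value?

Answer: -11

Derivation:
0. ⟨T=(1 + ((λv. (if0 v then ((λx. v) -2) else ((λq. v) 1))) (((λu. u) -1) * (6 * 2)))); E=∅; St=∅⟩
1. ⟨T=1; E=∅; St=[addR]⟩
2. ⟨T=((λv. (if0 v then ((λx. v) -2) else ((λq. v) 1))) (((λu. u) -1) * (6 * 2))); E=∅; St=[addL(1)]⟩
3. ⟨T=(λv. (if0 v then ((λx. v) -2) else ((λq. v) 1))); E=∅; St=[thunk :: addL(1)]⟩
4. ⟨T=(if0 v then ((λx. v) -2) else ((λq. v) 1)); E={v↦thunk((((λu. u) -1) * (6 * 2)), ∅)}; St=[addL(1)]⟩
5. ⟨T=v; E={v↦thunk((((λu. u) -1) * (6 * 2)), ∅)}; St=[if0 :: addL(1)]⟩
6. ⟨T=(((λu. u) -1) * (6 * 2)); E=∅; St=[if0 :: addL(1)]⟩
7. ⟨T=((λu. u) -1); E=∅; St=[mulR :: if0 :: addL(1)]⟩
8. ⟨T=(λu. u); E=∅; St=[thunk :: mulR :: if0 :: addL(1)]⟩
9. ⟨T=u; E={u↦thunk(-1, ∅)}; St=[mulR :: if0 :: addL(1)]⟩
10. ⟨T=-1; E=∅; St=[mulR :: if0 :: addL(1)]⟩
11. ⟨T=(6 * 2); E=∅; St=[mulL(-1) :: if0 :: addL(1)]⟩
12. ⟨T=6; E=∅; St=[mulR :: mulL(-1) :: if0 :: addL(1)]⟩
13. ⟨T=2; E=∅; St=[mulL(6) :: mulL(-1) :: if0 :: addL(1)]⟩
14. ⟨T=((λq. v) 1); E={v↦thunk((((λu. u) -1) * (6 * 2)), ∅)}; St=[addL(1)]⟩
15. ⟨T=(λq. v); E={v↦thunk((((λu. u) -1) * (6 * 2)), ∅)}; St=[thunk :: addL(1)]⟩
16. ⟨T=v; E={q↦thunk(1, {v↦thunk((((λu. u) -1) * (6 * 2)), ∅)}), v↦thunk((((λu. u) -1) * (6 * 2)), ∅)}; St=[addL(1)]⟩
17. ⟨T=(((λu. u) -1) * (6 * 2)); E=∅; St=[addL(1)]⟩
18. ⟨T=((λu. u) -1); E=∅; St=[mulR :: addL(1)]⟩
19. ⟨T=(λu. u); E=∅; St=[thunk :: mulR :: addL(1)]⟩
20. ⟨T=u; E={u↦thunk(-1, ∅)}; St=[mulR :: addL(1)]⟩
21. ⟨T=-1; E=∅; St=[mulR :: addL(1)]⟩
22. ⟨T=(6 * 2); E=∅; St=[mulL(-1) :: addL(1)]⟩
23. ⟨T=6; E=∅; St=[mulR :: mulL(-1) :: addL(1)]⟩
24. ⟨T=2; E=∅; St=[mulL(6) :: mulL(-1) :: addL(1)]⟩
→ final value -11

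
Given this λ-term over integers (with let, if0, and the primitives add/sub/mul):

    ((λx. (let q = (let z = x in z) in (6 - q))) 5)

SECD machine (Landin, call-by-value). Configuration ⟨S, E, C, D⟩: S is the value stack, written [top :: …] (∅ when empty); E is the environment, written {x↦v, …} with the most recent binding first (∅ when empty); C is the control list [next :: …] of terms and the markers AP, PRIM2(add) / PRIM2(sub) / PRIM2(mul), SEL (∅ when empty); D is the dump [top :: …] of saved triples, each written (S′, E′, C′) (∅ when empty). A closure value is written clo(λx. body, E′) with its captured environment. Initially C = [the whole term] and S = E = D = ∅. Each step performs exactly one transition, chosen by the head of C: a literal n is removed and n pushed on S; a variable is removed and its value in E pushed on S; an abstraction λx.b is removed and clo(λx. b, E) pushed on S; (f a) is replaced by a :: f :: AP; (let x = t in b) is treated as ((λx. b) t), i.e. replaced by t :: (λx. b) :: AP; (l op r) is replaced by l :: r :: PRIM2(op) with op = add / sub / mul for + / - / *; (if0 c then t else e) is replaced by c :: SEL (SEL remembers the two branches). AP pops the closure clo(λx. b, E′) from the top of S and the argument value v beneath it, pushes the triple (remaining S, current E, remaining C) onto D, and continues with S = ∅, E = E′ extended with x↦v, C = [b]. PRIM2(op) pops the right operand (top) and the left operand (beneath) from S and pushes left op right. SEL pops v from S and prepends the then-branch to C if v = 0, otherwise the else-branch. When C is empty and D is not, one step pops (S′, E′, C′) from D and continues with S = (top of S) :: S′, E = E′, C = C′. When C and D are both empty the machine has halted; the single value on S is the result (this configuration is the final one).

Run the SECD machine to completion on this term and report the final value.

Answer: 1

Execution trace:
[0] <S=∅, E=∅, C=[((λx. (let q = (let z = x in z) in (6 - q))) 5)], D=∅>
[1] <S=∅, E=∅, C=[5 :: (λx. (let q = (let z = x in z) in (6 - q))) :: AP], D=∅>
[2] <S=[5], E=∅, C=[(λx. (let q = (let z = x in z) in (6 - q))) :: AP], D=∅>
[3] <S=[clo(λx. (let q = (let z = x in z) in (6 - q)), ∅) :: 5], E=∅, C=[AP], D=∅>
[4] <S=∅, E={x↦5}, C=[(let q = (let z = x in z) in (6 - q))], D=[(∅, ∅, ∅)]>
[5] <S=∅, E={x↦5}, C=[(let z = x in z) :: (λq. (6 - q)) :: AP], D=[(∅, ∅, ∅)]>
[6] <S=∅, E={x↦5}, C=[x :: (λz. z) :: AP :: (λq. (6 - q)) :: AP], D=[(∅, ∅, ∅)]>
[7] <S=[5], E={x↦5}, C=[(λz. z) :: AP :: (λq. (6 - q)) :: AP], D=[(∅, ∅, ∅)]>
[8] <S=[clo(λz. z, {x↦5}) :: 5], E={x↦5}, C=[AP :: (λq. (6 - q)) :: AP], D=[(∅, ∅, ∅)]>
[9] <S=∅, E={z↦5, x↦5}, C=[z], D=[(∅, {x↦5}, [(λq. (6 - q)) :: AP]) :: (∅, ∅, ∅)]>
[10] <S=[5], E={z↦5, x↦5}, C=∅, D=[(∅, {x↦5}, [(λq. (6 - q)) :: AP]) :: (∅, ∅, ∅)]>
[11] <S=[5], E={x↦5}, C=[(λq. (6 - q)) :: AP], D=[(∅, ∅, ∅)]>
[12] <S=[clo(λq. (6 - q), {x↦5}) :: 5], E={x↦5}, C=[AP], D=[(∅, ∅, ∅)]>
[13] <S=∅, E={q↦5, x↦5}, C=[(6 - q)], D=[(∅, {x↦5}, ∅) :: (∅, ∅, ∅)]>
[14] <S=∅, E={q↦5, x↦5}, C=[6 :: q :: PRIM2(sub)], D=[(∅, {x↦5}, ∅) :: (∅, ∅, ∅)]>
[15] <S=[6], E={q↦5, x↦5}, C=[q :: PRIM2(sub)], D=[(∅, {x↦5}, ∅) :: (∅, ∅, ∅)]>
[16] <S=[5 :: 6], E={q↦5, x↦5}, C=[PRIM2(sub)], D=[(∅, {x↦5}, ∅) :: (∅, ∅, ∅)]>
[17] <S=[1], E={q↦5, x↦5}, C=∅, D=[(∅, {x↦5}, ∅) :: (∅, ∅, ∅)]>
[18] <S=[1], E={x↦5}, C=∅, D=[(∅, ∅, ∅)]>
[19] <S=[1], E=∅, C=∅, D=∅>
→ final value 1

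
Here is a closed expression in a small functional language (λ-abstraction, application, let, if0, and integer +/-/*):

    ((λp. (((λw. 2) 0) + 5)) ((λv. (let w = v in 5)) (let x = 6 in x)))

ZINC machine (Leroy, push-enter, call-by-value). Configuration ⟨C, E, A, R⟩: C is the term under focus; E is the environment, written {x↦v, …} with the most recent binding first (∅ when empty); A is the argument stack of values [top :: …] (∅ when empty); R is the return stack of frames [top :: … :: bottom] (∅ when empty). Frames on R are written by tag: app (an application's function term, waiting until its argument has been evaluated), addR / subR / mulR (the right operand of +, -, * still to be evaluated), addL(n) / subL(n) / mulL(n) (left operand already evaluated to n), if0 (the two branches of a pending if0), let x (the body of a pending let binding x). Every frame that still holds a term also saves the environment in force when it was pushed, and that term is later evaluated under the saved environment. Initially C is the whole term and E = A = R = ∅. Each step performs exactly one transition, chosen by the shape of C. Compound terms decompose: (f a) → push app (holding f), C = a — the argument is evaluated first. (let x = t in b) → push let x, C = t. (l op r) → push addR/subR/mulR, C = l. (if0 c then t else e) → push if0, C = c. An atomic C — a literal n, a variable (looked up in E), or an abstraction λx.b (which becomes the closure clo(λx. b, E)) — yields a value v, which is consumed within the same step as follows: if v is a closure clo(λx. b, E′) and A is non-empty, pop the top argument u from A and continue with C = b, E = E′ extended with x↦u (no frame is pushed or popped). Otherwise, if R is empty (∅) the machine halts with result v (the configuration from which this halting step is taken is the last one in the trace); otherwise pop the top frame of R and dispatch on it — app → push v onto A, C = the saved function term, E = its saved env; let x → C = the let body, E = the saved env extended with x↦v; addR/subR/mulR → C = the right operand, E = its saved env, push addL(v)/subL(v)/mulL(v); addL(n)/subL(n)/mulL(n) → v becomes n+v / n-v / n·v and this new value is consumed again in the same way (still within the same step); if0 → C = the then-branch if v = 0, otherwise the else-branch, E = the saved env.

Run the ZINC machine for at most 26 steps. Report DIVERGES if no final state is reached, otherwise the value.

[0] <C=((λp. (((λw. 2) 0) + 5)) ((λv. (let w = v in 5)) (let x = 6 in x))), E=∅, A=∅, R=∅>
[1] <C=((λv. (let w = v in 5)) (let x = 6 in x)), E=∅, A=∅, R=[app]>
[2] <C=(let x = 6 in x), E=∅, A=∅, R=[app :: app]>
[3] <C=6, E=∅, A=∅, R=[let x :: app :: app]>
[4] <C=x, E={x↦6}, A=∅, R=[app :: app]>
[5] <C=(λv. (let w = v in 5)), E=∅, A=[6], R=[app]>
[6] <C=(let w = v in 5), E={v↦6}, A=∅, R=[app]>
[7] <C=v, E={v↦6}, A=∅, R=[let w :: app]>
[8] <C=5, E={w↦6, v↦6}, A=∅, R=[app]>
[9] <C=(λp. (((λw. 2) 0) + 5)), E=∅, A=[5], R=∅>
[10] <C=(((λw. 2) 0) + 5), E={p↦5}, A=∅, R=∅>
[11] <C=((λw. 2) 0), E={p↦5}, A=∅, R=[addR]>
[12] <C=0, E={p↦5}, A=∅, R=[app :: addR]>
[13] <C=(λw. 2), E={p↦5}, A=[0], R=[addR]>
[14] <C=2, E={w↦0, p↦5}, A=∅, R=[addR]>
[15] <C=5, E={p↦5}, A=∅, R=[addL(2)]>
→ final value 7

Answer: 7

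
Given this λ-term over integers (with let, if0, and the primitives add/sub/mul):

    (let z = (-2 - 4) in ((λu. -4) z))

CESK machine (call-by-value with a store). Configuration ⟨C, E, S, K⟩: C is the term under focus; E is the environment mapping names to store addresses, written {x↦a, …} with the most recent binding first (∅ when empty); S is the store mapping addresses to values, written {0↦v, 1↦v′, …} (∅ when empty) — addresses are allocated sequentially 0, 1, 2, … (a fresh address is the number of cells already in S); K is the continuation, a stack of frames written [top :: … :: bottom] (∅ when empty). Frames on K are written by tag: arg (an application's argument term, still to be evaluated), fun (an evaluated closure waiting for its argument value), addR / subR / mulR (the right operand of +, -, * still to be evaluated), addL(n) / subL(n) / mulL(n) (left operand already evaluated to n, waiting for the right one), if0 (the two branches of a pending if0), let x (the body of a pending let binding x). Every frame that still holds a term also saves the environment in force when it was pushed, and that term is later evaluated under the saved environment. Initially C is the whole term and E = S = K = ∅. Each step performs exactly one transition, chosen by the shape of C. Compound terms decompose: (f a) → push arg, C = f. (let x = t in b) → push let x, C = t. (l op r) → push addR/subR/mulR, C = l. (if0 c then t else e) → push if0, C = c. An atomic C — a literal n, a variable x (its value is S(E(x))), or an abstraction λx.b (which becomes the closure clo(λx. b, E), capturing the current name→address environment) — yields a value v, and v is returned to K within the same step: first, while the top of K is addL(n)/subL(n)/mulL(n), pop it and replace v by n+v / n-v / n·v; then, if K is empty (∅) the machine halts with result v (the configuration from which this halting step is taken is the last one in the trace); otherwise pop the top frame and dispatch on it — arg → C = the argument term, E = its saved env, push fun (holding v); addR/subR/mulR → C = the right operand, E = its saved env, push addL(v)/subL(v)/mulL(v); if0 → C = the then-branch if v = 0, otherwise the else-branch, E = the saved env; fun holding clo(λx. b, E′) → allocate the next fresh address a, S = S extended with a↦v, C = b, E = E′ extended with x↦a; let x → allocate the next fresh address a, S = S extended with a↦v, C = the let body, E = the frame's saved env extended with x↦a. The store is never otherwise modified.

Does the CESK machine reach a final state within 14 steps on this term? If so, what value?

t=0: <C=(let z = (-2 - 4) in ((λu. -4) z)), E=∅, S=∅, K=∅>
t=1: <C=(-2 - 4), E=∅, S=∅, K=[let z]>
t=2: <C=-2, E=∅, S=∅, K=[subR :: let z]>
t=3: <C=4, E=∅, S=∅, K=[subL(-2) :: let z]>
t=4: <C=((λu. -4) z), E={z↦0}, S={0↦-6}, K=∅>
t=5: <C=(λu. -4), E={z↦0}, S={0↦-6}, K=[arg]>
t=6: <C=z, E={z↦0}, S={0↦-6}, K=[fun]>
t=7: <C=-4, E={u↦1, z↦0}, S={0↦-6, 1↦-6}, K=∅>
→ final value -4

Answer: -4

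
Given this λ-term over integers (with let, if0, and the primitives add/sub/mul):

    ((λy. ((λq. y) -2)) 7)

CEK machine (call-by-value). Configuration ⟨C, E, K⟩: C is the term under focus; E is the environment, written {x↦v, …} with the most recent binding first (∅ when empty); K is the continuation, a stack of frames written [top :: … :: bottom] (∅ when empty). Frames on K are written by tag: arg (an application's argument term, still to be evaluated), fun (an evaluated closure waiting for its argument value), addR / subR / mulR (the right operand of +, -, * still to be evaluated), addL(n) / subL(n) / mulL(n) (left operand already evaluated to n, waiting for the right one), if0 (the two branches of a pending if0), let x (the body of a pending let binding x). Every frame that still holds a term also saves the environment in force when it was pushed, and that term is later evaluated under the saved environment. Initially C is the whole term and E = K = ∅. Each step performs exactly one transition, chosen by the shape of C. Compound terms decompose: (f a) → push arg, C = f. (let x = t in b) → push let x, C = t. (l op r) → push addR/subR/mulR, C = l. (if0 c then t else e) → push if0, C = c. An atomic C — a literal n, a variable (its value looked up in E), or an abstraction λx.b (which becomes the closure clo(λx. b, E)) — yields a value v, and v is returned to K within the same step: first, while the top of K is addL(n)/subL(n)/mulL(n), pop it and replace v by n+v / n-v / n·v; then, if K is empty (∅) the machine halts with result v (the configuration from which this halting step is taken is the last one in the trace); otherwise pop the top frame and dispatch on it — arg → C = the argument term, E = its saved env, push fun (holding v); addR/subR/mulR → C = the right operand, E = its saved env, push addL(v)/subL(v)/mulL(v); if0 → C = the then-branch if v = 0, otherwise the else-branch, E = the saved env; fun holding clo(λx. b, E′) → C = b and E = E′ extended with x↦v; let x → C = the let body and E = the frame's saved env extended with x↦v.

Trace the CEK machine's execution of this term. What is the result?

[0] [C=((λy. ((λq. y) -2)) 7) | E=∅ | K=∅]
[1] [C=(λy. ((λq. y) -2)) | E=∅ | K=[arg]]
[2] [C=7 | E=∅ | K=[fun]]
[3] [C=((λq. y) -2) | E={y↦7} | K=∅]
[4] [C=(λq. y) | E={y↦7} | K=[arg]]
[5] [C=-2 | E={y↦7} | K=[fun]]
[6] [C=y | E={q↦-2, y↦7} | K=∅]
→ final value 7

Answer: 7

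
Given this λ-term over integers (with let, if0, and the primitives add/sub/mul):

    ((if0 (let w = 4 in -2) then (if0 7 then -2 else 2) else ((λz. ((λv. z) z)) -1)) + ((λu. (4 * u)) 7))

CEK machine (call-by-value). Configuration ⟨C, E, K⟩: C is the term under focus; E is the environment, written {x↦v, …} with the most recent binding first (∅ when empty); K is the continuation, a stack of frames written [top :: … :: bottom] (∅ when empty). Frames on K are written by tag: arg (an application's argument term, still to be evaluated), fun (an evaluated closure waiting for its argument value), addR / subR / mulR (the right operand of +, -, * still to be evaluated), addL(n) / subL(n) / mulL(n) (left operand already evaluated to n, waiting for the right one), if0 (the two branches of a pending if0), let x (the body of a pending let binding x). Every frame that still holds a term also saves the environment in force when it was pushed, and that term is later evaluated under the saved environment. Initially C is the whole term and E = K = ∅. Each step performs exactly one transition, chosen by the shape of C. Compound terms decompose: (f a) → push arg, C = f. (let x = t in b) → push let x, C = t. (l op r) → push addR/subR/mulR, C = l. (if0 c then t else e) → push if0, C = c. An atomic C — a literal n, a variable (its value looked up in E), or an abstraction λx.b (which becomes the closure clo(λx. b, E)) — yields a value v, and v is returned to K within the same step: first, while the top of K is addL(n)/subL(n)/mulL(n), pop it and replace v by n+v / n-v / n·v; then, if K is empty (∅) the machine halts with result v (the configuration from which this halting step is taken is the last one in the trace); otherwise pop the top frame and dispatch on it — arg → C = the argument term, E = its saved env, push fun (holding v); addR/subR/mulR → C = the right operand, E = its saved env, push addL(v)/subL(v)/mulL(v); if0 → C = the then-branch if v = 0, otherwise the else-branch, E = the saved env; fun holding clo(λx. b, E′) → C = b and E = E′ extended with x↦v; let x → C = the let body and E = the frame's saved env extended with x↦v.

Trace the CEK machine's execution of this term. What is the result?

0. [C=((if0 (let w = 4 in -2) then (if0 7 then -2 else 2) else ((λz. ((λv. z) z)) -1)) + ((λu. (4 * u)) 7)) | E=∅ | K=∅]
1. [C=(if0 (let w = 4 in -2) then (if0 7 then -2 else 2) else ((λz. ((λv. z) z)) -1)) | E=∅ | K=[addR]]
2. [C=(let w = 4 in -2) | E=∅ | K=[if0 :: addR]]
3. [C=4 | E=∅ | K=[let w :: if0 :: addR]]
4. [C=-2 | E={w↦4} | K=[if0 :: addR]]
5. [C=((λz. ((λv. z) z)) -1) | E=∅ | K=[addR]]
6. [C=(λz. ((λv. z) z)) | E=∅ | K=[arg :: addR]]
7. [C=-1 | E=∅ | K=[fun :: addR]]
8. [C=((λv. z) z) | E={z↦-1} | K=[addR]]
9. [C=(λv. z) | E={z↦-1} | K=[arg :: addR]]
10. [C=z | E={z↦-1} | K=[fun :: addR]]
11. [C=z | E={v↦-1, z↦-1} | K=[addR]]
12. [C=((λu. (4 * u)) 7) | E=∅ | K=[addL(-1)]]
13. [C=(λu. (4 * u)) | E=∅ | K=[arg :: addL(-1)]]
14. [C=7 | E=∅ | K=[fun :: addL(-1)]]
15. [C=(4 * u) | E={u↦7} | K=[addL(-1)]]
16. [C=4 | E={u↦7} | K=[mulR :: addL(-1)]]
17. [C=u | E={u↦7} | K=[mulL(4) :: addL(-1)]]
→ final value 27

Answer: 27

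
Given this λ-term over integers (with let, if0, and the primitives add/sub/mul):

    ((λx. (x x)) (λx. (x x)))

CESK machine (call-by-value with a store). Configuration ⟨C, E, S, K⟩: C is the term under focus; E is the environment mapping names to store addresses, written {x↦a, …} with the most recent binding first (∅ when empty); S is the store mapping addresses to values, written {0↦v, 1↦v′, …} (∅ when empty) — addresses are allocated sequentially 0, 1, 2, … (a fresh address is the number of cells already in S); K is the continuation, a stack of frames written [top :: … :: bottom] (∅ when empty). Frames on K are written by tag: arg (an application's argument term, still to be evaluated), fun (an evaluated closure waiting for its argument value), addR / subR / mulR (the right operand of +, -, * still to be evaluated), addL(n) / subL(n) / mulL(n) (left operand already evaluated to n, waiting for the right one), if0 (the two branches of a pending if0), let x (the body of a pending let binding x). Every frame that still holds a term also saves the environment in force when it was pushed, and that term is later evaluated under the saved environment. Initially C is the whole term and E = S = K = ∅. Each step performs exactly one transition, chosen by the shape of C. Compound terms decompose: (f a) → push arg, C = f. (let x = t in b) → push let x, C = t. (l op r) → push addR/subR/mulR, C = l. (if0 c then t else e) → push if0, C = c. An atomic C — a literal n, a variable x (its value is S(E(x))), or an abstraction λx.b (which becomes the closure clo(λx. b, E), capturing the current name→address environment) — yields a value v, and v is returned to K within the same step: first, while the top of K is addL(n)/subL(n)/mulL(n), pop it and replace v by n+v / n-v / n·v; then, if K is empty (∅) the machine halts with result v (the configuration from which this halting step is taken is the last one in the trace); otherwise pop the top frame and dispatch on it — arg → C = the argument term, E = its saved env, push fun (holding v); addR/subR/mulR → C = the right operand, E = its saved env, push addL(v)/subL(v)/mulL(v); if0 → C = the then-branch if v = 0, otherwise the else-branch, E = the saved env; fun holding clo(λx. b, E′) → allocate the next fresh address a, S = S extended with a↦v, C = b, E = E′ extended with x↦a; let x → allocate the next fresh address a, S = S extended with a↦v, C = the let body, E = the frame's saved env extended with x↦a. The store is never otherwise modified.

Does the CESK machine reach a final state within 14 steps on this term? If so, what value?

Answer: DIVERGES (no final state within 14 steps)

Execution trace:
t=0: [C=((λx. (x x)) (λx. (x x))) | E=∅ | S=∅ | K=∅]
t=1: [C=(λx. (x x)) | E=∅ | S=∅ | K=[arg]]
t=2: [C=(λx. (x x)) | E=∅ | S=∅ | K=[fun]]
t=3: [C=(x x) | E={x↦0} | S={0↦clo(λx. (x x), ∅)} | K=∅]
t=4: [C=x | E={x↦0} | S={0↦clo(λx. (x x), ∅)} | K=[arg]]
t=5: [C=x | E={x↦0} | S={0↦clo(λx. (x x), ∅)} | K=[fun]]
t=6: [C=(x x) | E={x↦1} | S={0↦clo(λx. (x x), ∅), 1↦clo(λx. (x x), ∅)} | K=∅]
t=7: [C=x | E={x↦1} | S={0↦clo(λx. (x x), ∅), 1↦clo(λx. (x x), ∅)} | K=[arg]]
t=8: [C=x | E={x↦1} | S={0↦clo(λx. (x x), ∅), 1↦clo(λx. (x x), ∅)} | K=[fun]]
t=9: [C=(x x) | E={x↦2} | S={0↦clo(λx. (x x), ∅), 1↦clo(λx. (x x), ∅), 2↦clo(λx. (x x), ∅)} | K=∅]
t=10: [C=x | E={x↦2} | S={0↦clo(λx. (x x), ∅), 1↦clo(λx. (x x), ∅), 2↦clo(λx. (x x), ∅)} | K=[arg]]
t=11: [C=x | E={x↦2} | S={0↦clo(λx. (x x), ∅), 1↦clo(λx. (x x), ∅), 2↦clo(λx. (x x), ∅)} | K=[fun]]
t=12: [C=(x x) | E={x↦3} | S={0↦clo(λx. (x x), ∅), 1↦clo(λx. (x x), ∅), 2↦clo(λx. (x x), ∅), 3↦clo(λx. (x x), ∅)} | K=∅]
t=13: [C=x | E={x↦3} | S={0↦clo(λx. (x x), ∅), 1↦clo(λx. (x x), ∅), 2↦clo(λx. (x x), ∅), 3↦clo(λx. (x x), ∅)} | K=[arg]]
t=14: [C=x | E={x↦3} | S={0↦clo(λx. (x x), ∅), 1↦clo(λx. (x x), ∅), 2↦clo(λx. (x x), ∅), 3↦clo(λx. (x x), ∅)} | K=[fun]]
→ 14 transitions taken and the configuration is still not final: no result within 14 steps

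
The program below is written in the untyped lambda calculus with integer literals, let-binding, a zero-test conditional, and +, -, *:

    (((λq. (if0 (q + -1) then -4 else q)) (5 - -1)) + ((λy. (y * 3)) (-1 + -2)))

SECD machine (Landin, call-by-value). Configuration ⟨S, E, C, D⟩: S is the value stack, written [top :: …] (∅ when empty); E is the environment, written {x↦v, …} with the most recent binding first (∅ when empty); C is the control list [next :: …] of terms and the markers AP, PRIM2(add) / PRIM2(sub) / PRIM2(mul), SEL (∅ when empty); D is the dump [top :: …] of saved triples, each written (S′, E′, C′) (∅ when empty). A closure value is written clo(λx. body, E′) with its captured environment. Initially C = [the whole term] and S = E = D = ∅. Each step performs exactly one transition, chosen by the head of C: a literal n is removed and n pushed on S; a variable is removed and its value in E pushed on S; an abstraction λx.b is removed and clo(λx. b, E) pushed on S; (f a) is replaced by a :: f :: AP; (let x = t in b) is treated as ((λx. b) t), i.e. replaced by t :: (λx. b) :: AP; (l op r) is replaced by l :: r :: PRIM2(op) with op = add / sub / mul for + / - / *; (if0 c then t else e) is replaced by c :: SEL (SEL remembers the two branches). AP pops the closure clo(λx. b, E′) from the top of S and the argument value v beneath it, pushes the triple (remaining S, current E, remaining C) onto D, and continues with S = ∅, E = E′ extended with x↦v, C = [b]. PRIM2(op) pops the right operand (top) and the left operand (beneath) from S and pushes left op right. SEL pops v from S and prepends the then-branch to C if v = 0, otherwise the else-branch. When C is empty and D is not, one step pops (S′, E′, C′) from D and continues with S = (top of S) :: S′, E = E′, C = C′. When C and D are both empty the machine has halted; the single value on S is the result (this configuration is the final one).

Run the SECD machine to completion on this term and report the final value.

[0] [S=∅ | E=∅ | C=[(((λq. (if0 (q + -1) then -4 else q)) (5 - -1)) + ((λy. (y * 3)) (-1 + -2)))] | D=∅]
[1] [S=∅ | E=∅ | C=[((λq. (if0 (q + -1) then -4 else q)) (5 - -1)) :: ((λy. (y * 3)) (-1 + -2)) :: PRIM2(add)] | D=∅]
[2] [S=∅ | E=∅ | C=[(5 - -1) :: (λq. (if0 (q + -1) then -4 else q)) :: AP :: ((λy. (y * 3)) (-1 + -2)) :: PRIM2(add)] | D=∅]
[3] [S=∅ | E=∅ | C=[5 :: -1 :: PRIM2(sub) :: (λq. (if0 (q + -1) then -4 else q)) :: AP :: ((λy. (y * 3)) (-1 + -2)) :: PRIM2(add)] | D=∅]
[4] [S=[5] | E=∅ | C=[-1 :: PRIM2(sub) :: (λq. (if0 (q + -1) then -4 else q)) :: AP :: ((λy. (y * 3)) (-1 + -2)) :: PRIM2(add)] | D=∅]
[5] [S=[-1 :: 5] | E=∅ | C=[PRIM2(sub) :: (λq. (if0 (q + -1) then -4 else q)) :: AP :: ((λy. (y * 3)) (-1 + -2)) :: PRIM2(add)] | D=∅]
[6] [S=[6] | E=∅ | C=[(λq. (if0 (q + -1) then -4 else q)) :: AP :: ((λy. (y * 3)) (-1 + -2)) :: PRIM2(add)] | D=∅]
[7] [S=[clo(λq. (if0 (q + -1) then -4 else q), ∅) :: 6] | E=∅ | C=[AP :: ((λy. (y * 3)) (-1 + -2)) :: PRIM2(add)] | D=∅]
[8] [S=∅ | E={q↦6} | C=[(if0 (q + -1) then -4 else q)] | D=[(∅, ∅, [((λy. (y * 3)) (-1 + -2)) :: PRIM2(add)])]]
[9] [S=∅ | E={q↦6} | C=[(q + -1) :: SEL] | D=[(∅, ∅, [((λy. (y * 3)) (-1 + -2)) :: PRIM2(add)])]]
[10] [S=∅ | E={q↦6} | C=[q :: -1 :: PRIM2(add) :: SEL] | D=[(∅, ∅, [((λy. (y * 3)) (-1 + -2)) :: PRIM2(add)])]]
[11] [S=[6] | E={q↦6} | C=[-1 :: PRIM2(add) :: SEL] | D=[(∅, ∅, [((λy. (y * 3)) (-1 + -2)) :: PRIM2(add)])]]
[12] [S=[-1 :: 6] | E={q↦6} | C=[PRIM2(add) :: SEL] | D=[(∅, ∅, [((λy. (y * 3)) (-1 + -2)) :: PRIM2(add)])]]
[13] [S=[5] | E={q↦6} | C=[SEL] | D=[(∅, ∅, [((λy. (y * 3)) (-1 + -2)) :: PRIM2(add)])]]
[14] [S=∅ | E={q↦6} | C=[q] | D=[(∅, ∅, [((λy. (y * 3)) (-1 + -2)) :: PRIM2(add)])]]
[15] [S=[6] | E={q↦6} | C=∅ | D=[(∅, ∅, [((λy. (y * 3)) (-1 + -2)) :: PRIM2(add)])]]
[16] [S=[6] | E=∅ | C=[((λy. (y * 3)) (-1 + -2)) :: PRIM2(add)] | D=∅]
[17] [S=[6] | E=∅ | C=[(-1 + -2) :: (λy. (y * 3)) :: AP :: PRIM2(add)] | D=∅]
[18] [S=[6] | E=∅ | C=[-1 :: -2 :: PRIM2(add) :: (λy. (y * 3)) :: AP :: PRIM2(add)] | D=∅]
[19] [S=[-1 :: 6] | E=∅ | C=[-2 :: PRIM2(add) :: (λy. (y * 3)) :: AP :: PRIM2(add)] | D=∅]
[20] [S=[-2 :: -1 :: 6] | E=∅ | C=[PRIM2(add) :: (λy. (y * 3)) :: AP :: PRIM2(add)] | D=∅]
[21] [S=[-3 :: 6] | E=∅ | C=[(λy. (y * 3)) :: AP :: PRIM2(add)] | D=∅]
[22] [S=[clo(λy. (y * 3), ∅) :: -3 :: 6] | E=∅ | C=[AP :: PRIM2(add)] | D=∅]
[23] [S=∅ | E={y↦-3} | C=[(y * 3)] | D=[([6], ∅, [PRIM2(add)])]]
[24] [S=∅ | E={y↦-3} | C=[y :: 3 :: PRIM2(mul)] | D=[([6], ∅, [PRIM2(add)])]]
[25] [S=[-3] | E={y↦-3} | C=[3 :: PRIM2(mul)] | D=[([6], ∅, [PRIM2(add)])]]
[26] [S=[3 :: -3] | E={y↦-3} | C=[PRIM2(mul)] | D=[([6], ∅, [PRIM2(add)])]]
[27] [S=[-9] | E={y↦-3} | C=∅ | D=[([6], ∅, [PRIM2(add)])]]
[28] [S=[-9 :: 6] | E=∅ | C=[PRIM2(add)] | D=∅]
[29] [S=[-3] | E=∅ | C=∅ | D=∅]
→ final value -3

Answer: -3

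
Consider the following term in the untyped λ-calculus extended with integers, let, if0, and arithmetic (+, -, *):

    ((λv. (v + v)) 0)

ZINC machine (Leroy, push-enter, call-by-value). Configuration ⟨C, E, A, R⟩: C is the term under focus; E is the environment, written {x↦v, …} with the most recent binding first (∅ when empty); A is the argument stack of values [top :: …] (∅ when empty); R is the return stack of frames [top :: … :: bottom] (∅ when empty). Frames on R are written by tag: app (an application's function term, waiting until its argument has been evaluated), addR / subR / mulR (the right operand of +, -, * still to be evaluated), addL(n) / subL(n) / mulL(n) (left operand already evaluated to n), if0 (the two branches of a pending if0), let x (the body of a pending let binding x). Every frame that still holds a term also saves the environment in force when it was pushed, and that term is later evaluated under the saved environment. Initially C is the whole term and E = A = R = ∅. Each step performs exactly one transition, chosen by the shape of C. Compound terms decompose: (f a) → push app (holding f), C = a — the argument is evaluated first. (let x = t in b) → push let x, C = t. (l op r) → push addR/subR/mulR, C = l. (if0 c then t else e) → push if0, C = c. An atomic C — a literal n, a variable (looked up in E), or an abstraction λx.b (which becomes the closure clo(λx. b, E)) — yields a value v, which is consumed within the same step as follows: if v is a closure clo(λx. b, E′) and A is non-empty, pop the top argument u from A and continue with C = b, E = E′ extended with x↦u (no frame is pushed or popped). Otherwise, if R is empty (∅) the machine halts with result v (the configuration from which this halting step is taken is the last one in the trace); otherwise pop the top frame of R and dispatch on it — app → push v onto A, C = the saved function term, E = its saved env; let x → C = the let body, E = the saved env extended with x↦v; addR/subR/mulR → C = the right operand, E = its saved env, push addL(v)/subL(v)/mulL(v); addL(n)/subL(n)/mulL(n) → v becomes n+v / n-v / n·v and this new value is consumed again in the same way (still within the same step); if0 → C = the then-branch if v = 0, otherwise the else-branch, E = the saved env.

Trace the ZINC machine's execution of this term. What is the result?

0. ⟨C=((λv. (v + v)) 0); E=∅; A=∅; R=∅⟩
1. ⟨C=0; E=∅; A=∅; R=[app]⟩
2. ⟨C=(λv. (v + v)); E=∅; A=[0]; R=∅⟩
3. ⟨C=(v + v); E={v↦0}; A=∅; R=∅⟩
4. ⟨C=v; E={v↦0}; A=∅; R=[addR]⟩
5. ⟨C=v; E={v↦0}; A=∅; R=[addL(0)]⟩
→ final value 0

Answer: 0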